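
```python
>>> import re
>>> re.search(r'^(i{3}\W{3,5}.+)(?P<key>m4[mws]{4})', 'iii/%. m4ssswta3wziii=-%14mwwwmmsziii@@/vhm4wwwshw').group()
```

'iii/%. m4ssswta3wziii=-%14mwwwmmsziii@@/vhm4wwws'

This matches anchored at the start of the string; then exactly 3 of a literal 'i', then 3 to 5 of a non-word character, then one or more of any character (captured); then the literal 'm4', then exactly 4 of one of [mws] (captured as 'key').
`search` walks the string left to right and returns the first match it finds.
The match spans [0:48] → 'iii/%. m4ssswta3wziii=-%14mwwwmmsziii@@/vhm4wwws'.
Captured: group 1 = 'iii/%. m4ssswta3wziii=-%14mwwwmmsziii@@/vh', group 2 = 'm4wwws'.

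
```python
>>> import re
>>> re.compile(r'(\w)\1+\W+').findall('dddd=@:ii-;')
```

After group 1 captures some text, `\1` only succeeds where that same text appears again.
Matches: at [0:7] match 'dddd=@:', group 1 = 'd'; at [7:11] match 'ii-;', group 1 = 'i'.
`findall` collects group 1 from each match (2 total).

['d', 'i']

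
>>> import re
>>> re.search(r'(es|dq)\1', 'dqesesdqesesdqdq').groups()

('es',)

After group 1 captures some text, `\1` only succeeds where that same text appears again.
`re.search` tries every starting position until one works.
The match spans [2:6] → 'eses'.
Captured: group 1 = 'es'.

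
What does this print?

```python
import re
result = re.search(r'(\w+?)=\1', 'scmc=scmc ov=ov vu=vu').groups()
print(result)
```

The match spans [0:9] → 'scmc=scmc'.
Captured: group 1 = 'scmc'.

('scmc',)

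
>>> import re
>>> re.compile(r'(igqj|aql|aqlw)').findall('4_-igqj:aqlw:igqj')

['igqj', 'aql', 'igqj']

Alternation isn't longest-match — the leftmost alternative that fits at this position is chosen.
Scanning left to right: at [3:7] match 'igqj', group 1 = 'igqj'; at [8:11] match 'aql', group 1 = 'aql'; at [13:17] match 'igqj', group 1 = 'igqj'.
One capturing group, so `findall` returns just the captured substring from each match — 3 in all.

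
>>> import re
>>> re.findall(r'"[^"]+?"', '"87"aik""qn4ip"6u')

['"87"', '"qn4ip"']

Matches: at [0:4] → '"87"'; at [8:15] → '"qn4ip"'.
No capturing groups, so `findall` returns the 2 full match strings.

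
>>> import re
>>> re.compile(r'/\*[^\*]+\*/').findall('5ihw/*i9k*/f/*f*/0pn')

Walking the string: at [4:11] → '/*i9k*/'; at [12:17] → '/*f*/'.
No capturing groups, so `findall` returns the 2 full match strings.

['/*i9k*/', '/*f*/']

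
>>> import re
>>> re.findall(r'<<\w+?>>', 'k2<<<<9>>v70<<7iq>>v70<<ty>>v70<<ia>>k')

['<<9>>', '<<7iq>>', '<<ty>>', '<<ia>>']

Walking the string: at [4:9] → '<<9>>'; at [12:19] → '<<7iq>>'; at [22:28] → '<<ty>>'; at [31:37] → '<<ia>>'.
`findall` yields the raw match text (4 of them) because the pattern has no groups.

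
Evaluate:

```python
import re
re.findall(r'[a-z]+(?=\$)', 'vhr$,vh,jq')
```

['vhr']

The positive lookaround only admits positions where the adjacent text matches; those characters stay outside the span.
No capturing groups, so `findall` returns the 1 full match string.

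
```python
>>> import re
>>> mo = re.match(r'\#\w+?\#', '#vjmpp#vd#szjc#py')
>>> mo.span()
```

(0, 7)

`re.match` won't scan ahead — the pattern has to work from the very first character.
The match spans [0:7] → '#vjmpp#'.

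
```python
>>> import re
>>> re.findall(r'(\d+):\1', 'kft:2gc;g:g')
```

[]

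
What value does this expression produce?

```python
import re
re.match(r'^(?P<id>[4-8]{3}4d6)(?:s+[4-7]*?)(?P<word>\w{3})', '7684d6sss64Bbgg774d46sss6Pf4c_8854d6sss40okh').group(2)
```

Pattern: anchored at the start of the string; then exactly 3 of a character in [4-8], then the literal '4d6' (captured as 'id'); then one or more of the literal 's', then zero or more of a character in [4-7] (lazy) (non-capturing group); then exactly 3 of a word character (captured as 'word').
With `match`, the pattern is implicitly anchored at the beginning.
The match spans [0:12] → '7684d6sss64B'.
Captured: group 1 = '7684d6', group 2 = '64B'.

'64B'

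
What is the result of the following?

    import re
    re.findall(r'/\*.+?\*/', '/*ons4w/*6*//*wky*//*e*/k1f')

['/*ons4w/*6*/', '/*wky*/', '/*e*/']

Because the quantifier is non-greedy, it stops expanding at the earliest point where the rest of the pattern can succeed.
Scanning left to right: at [0:12] → '/*ons4w/*6*/'; at [12:19] → '/*wky*/'; at [19:24] → '/*e*/'.
With no groups in the pattern, `findall` gives back each whole match — 3 here.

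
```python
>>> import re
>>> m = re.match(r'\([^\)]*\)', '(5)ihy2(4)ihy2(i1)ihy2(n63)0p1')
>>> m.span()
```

(0, 3)

`re.match` won't scan ahead — the pattern has to work from the very first character.
The match spans [0:3] → '(5)'.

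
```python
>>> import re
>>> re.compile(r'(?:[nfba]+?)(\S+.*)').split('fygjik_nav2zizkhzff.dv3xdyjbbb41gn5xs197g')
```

['', 'ygjik_nav2zizkhzff.dv3xdyjbbb41gn5xs197g', '']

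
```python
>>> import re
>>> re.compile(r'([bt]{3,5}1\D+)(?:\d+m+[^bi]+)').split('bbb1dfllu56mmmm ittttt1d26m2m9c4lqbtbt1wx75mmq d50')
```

['', 'bbb1dfllu', 'i', 'ttttt1d', '', 'btbt1wx', '']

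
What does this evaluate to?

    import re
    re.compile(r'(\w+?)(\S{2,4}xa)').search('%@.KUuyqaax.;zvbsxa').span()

(13, 19)

The match spans [13:19] → 'zvbsxa'.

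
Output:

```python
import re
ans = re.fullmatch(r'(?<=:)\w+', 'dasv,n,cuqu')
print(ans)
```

`re.fullmatch` is like wrapping the pattern in `^…$` (in single-line mode).
Here there's no way to consume every character, so the call returns None.

None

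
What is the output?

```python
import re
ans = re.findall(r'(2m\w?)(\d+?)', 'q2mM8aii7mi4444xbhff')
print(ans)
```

[('2mM', '8')]

This matches the literal '2m', then optionally a word character (captured); then one or more of a digit (lazy) (captured).
Matches: at [1:5] match '2mM8', groups = ('2mM', '8').
Multiple groups make `findall` return tuples — one 2-tuple for the one match.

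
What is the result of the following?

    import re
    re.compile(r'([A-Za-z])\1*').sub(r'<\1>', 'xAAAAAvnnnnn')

'<x><A><v><n>'

After group 1 captures some text, `\1` only succeeds where that same text appears again.
Matches: at [0:1] → 'x'; at [1:6] → 'AAAAA'; at [6:7] → 'v'; at [7:12] → 'nnnnn'.
The replacement refers to a captured group, so each match is rewritten using its own captured text.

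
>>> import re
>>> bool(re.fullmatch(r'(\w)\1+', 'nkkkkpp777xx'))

False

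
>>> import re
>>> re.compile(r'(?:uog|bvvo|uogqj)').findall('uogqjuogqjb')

['uog', 'uog']

Branches in `(...|...)` are attempted left-to-right; the first branch that allows the whole pattern to succeed is taken.
Matches: at [0:3] → 'uog'; at [5:8] → 'uog'.
`findall` yields the raw match text (2 of them) because the pattern has no groups.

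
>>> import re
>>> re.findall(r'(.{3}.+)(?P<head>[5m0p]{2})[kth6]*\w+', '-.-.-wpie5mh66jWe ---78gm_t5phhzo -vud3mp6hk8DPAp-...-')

[('-.-.-wpie5mh66jWe ---78gm_t5phhzo -vud3', 'mp')]

The pattern matches exactly 3 of any character, then one or more of any character (captured); then exactly 2 of one of [5m0p] (captured as 'head'); then zero or more of one of [kth6], then one or more of a word character.
Multiple groups make `findall` return tuples — one 2-tuple for the one match.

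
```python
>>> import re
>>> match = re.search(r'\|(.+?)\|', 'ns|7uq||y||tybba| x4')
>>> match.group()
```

Because the quantifier is non-greedy, it stops expanding at the earliest point where the rest of the pattern can succeed.
The match spans [2:7] → '|7uq|'.

'|7uq|'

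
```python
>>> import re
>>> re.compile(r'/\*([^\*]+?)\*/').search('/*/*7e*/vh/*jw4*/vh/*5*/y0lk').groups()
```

The match spans [2:8] → '/*7e*/'.
Captured: group 1 = '7e'.

('7e',)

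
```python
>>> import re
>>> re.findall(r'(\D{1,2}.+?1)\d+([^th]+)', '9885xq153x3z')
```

The pattern matches 1 to 2 of a non-digit, then one or more of any character (lazy), then the literal '1' (captured); then one or more of a digit; then one or more of any character except [th] (captured).
Scanning left to right: at [4:12] match 'xq153x3z', groups = ('xq1', 'x3z').
`findall` packs the 2 group values into a tuple for every match.

[('xq1', 'x3z')]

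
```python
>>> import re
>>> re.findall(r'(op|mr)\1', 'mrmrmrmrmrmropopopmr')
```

A backreference is literal: `\1` must see the identical characters the first group matched.
Because there's exactly one group, `findall` drops the full match and keeps group 1 from each hit.

['mr', 'mr', 'mr', 'op']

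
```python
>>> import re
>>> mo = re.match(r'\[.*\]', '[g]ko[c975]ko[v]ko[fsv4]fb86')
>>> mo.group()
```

With `match`, the pattern is implicitly anchored at the beginning.
The match spans [0:24] → '[g]ko[c975]ko[v]ko[fsv4]'.

'[g]ko[c975]ko[v]ko[fsv4]'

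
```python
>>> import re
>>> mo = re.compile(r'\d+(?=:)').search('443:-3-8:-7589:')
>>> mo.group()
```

'443'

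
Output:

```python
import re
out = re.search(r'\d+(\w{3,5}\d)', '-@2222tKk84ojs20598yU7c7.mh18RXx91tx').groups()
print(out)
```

('tKk84',)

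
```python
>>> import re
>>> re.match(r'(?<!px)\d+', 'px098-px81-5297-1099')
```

None

The negative lookahead/lookbehind blocks any match where the forbidden context is present.
`re.match` won't scan ahead — the pattern has to work from the very first character.
Here the string doesn't start with a match, so the call returns None.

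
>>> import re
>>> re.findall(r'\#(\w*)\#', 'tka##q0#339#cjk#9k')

Matches: at [3:5] match '##', group 1 = ''; at [7:12] match '#339#', group 1 = '339'.
One capturing group, so `findall` returns just the captured substring from each match — 2 in all.

['', '339']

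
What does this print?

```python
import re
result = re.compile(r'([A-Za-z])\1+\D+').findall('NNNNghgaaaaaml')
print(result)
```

['N']

A backreference is literal: `\1` must see the identical characters the first group matched.
Matches: at [0:14] match 'NNNNghgaaaaaml', group 1 = 'N'.
`findall` collects group 1 from the one match (1 total).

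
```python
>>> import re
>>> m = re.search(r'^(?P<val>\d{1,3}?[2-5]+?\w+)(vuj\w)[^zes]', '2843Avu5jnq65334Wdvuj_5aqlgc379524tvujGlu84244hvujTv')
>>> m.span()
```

Pattern: anchored at the start of the string; then 1 to 3 of a digit (lazy), then one or more of a character in [2-5] (lazy), then one or more of a word character (captured as 'val'); then the literal 'vuj', then a word character (captured); then any character except [zes].
`re.search` tries every starting position until one works.
The match spans [0:52] → '2843Avu5jnq65334Wdvuj_5aqlgc379524tvujGlu84244hvujTv'.
Captured: group 1 = '2843Avu5jnq65334Wdvuj_5aqlgc379524tvujGlu84244h', group 2 = 'vujT'.

(0, 52)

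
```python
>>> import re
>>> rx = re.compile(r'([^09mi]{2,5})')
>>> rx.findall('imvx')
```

['vx']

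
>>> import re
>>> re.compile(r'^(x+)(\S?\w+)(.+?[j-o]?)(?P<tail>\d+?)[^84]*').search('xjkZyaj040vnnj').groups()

('x', 'jkZyaj0', '4', '0')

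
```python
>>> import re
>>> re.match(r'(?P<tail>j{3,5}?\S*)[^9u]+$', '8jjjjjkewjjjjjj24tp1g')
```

None

`re.match` only tries the pattern at the start of the string.
Here position 0 doesn't satisfy it, so the call returns None.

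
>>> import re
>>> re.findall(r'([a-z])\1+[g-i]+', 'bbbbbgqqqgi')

['b', 'q']

After group 1 captures some text, `\1` only succeeds where that same text appears again.
Because there's exactly one group, `findall` drops the full match and keeps group 1 from each hit.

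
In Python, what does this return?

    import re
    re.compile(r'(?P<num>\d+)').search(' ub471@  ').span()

(3, 6)

The pattern matches one or more of a digit (captured as 'num').
Unlike `match`, `search` isn't anchored — it looks for the pattern anywhere in the string.
The match spans [3:6] → '471'.
Captured: group 1 = '471'.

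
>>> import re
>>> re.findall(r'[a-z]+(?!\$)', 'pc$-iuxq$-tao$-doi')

['p', 'iux', 'ta', 'doi']

The negative lookahead/lookbehind blocks any match where the forbidden context is present.
No capturing groups, so `findall` returns the 4 full match strings.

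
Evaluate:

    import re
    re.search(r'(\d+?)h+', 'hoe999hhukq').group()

'999hh'

Pattern: one or more of a digit (lazy) (captured); then one or more of a literal 'h'.
Unlike `match`, `search` isn't anchored — it looks for the pattern anywhere in the string.
The match spans [3:8] → '999hh'.
Captured: group 1 = '999'.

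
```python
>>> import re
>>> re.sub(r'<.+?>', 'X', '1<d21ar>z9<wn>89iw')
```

'1Xz9X89iw'

A `+?`/`*?`/`{m,n}?` starts at its minimum and grows only as far as needed for what follows to match.
Every occurrence is swapped for 'X'.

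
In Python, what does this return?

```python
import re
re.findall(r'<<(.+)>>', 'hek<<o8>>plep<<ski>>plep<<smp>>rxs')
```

Matches: at [3:31] match '<<o8>>plep<<ski>>plep<<smp>>', group 1 = 'o8>>plep<<ski>>plep<<smp'.
With a single group, `findall` returns only what that group captured — 1 item.

['o8>>plep<<ski>>plep<<smp']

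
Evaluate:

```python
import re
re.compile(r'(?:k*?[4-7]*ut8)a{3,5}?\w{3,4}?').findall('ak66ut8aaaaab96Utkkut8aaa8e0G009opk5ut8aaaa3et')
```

This matches zero or more of the literal 'k' (lazy), then zero or more of a character in [4-7], then the literal 'ut8' (non-capturing group); then 3 to 5 of the literal 'a' (lazy), then 3 to 4 of a word character (lazy).
A `+?`/`*?`/`{m,n}?` starts at its minimum and grows only as far as needed for what follows to match.
Walking the string: at [1:13] → 'k66ut8aaaaab'; at [17:28] → 'kkut8aaa8e0'; at [34:45] → 'k5ut8aaaa3e'.
Since nothing is captured, `findall` lists the 3 matched substrings directly.

['k66ut8aaaaab', 'kkut8aaa8e0', 'k5ut8aaaa3e']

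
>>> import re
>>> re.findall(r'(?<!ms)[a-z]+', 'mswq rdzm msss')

['mswq', 'rdzm', 'msss']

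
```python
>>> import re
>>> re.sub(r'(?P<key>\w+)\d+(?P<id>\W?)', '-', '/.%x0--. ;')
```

'/.%--. ;'

Pattern: one or more of a word character (captured as 'key'); then one or more of a digit; then optionally a non-word character (captured as 'id').
Matches: at [3:6] → 'x0-'.
`sub` substitutes '-' at each match site.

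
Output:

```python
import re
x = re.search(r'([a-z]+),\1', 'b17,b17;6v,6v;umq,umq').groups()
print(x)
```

After group 1 captures some text, `\1` only succeeds where that same text appears again.
`re.search` tries every starting position until one works.
The match spans [14:21] → 'umq,umq'.
Captured: group 1 = 'umq'.

('umq',)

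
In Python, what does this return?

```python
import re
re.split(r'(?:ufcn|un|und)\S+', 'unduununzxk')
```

['', '']

Splitting on the pattern gives 2 pieces.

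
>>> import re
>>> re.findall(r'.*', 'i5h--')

['i5h--', '']

This matches zero or more of any character.
No capturing groups, so `findall` returns the 2 full match strings.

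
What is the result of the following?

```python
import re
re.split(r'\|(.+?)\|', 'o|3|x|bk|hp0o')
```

['o', '3', 'x', 'bk', 'hp0o']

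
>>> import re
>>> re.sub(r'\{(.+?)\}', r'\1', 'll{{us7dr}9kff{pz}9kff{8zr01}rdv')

Lazy quantifiers expand one character at a time until the remainder of the pattern can match.
The replacement refers to a captured group, so each match is rewritten using its own captured text.

'll{us7dr9kffpz9kff8zr01rdv'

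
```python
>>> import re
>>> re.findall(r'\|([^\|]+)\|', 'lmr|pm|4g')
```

['pm']

`findall` collects group 1 from the one match (1 total).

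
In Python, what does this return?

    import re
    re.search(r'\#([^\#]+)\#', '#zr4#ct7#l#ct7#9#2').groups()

('zr4',)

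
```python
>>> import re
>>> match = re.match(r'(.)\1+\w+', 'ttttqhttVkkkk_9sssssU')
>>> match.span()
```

(0, 21)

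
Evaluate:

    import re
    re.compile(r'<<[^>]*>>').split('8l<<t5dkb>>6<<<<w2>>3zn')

Matches to split on: at [2:11] → '<<t5dkb>>'; at [12:20] → '<<<<w2>>'.
Each match becomes a cut point; 3 segments remain.

['8l', '6', '3zn']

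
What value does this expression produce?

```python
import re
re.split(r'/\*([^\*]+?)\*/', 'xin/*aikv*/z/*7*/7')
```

['xin', 'aikv', 'z', '7', '7']

Matches to split on: at [3:11] → '/*aikv*/'; at [12:17] → '/*7*/'.
With a capturing group present, the delimiter's captured portion is kept in the result list.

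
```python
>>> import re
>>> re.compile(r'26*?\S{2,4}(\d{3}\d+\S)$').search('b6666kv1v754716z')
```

None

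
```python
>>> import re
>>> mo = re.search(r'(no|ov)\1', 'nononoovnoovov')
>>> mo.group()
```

The backreference `\1` re-matches whatever the first group consumed, character for character.
`re.search` scans for the first position where the pattern succeeds.
The match spans [0:4] → 'nono'.
Captured: group 1 = 'no'.

'nono'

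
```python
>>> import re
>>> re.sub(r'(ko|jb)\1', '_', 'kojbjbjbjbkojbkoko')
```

'ko__kojb_'

`\1` is not a pattern — it's the concrete string captured by group 1, re-applied verbatim.
Every occurrence is swapped for '_'.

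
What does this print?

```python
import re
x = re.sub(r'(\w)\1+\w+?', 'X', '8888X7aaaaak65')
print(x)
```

X7X65

A backreference is literal: `\1` must see the identical characters the first group matched.
Every occurrence is swapped for 'X'.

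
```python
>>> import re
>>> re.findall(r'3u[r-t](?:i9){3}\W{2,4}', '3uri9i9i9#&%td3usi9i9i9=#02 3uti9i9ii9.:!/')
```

['3uri9i9i9#&%', '3usi9i9i9=#']

The pattern matches the literal '3u', then a character in [r-t]; then the literal 'i9' repeated 3 times, then 2 to 4 of a non-word character.
Matches: at [0:12] → '3uri9i9i9#&%'; at [14:25] → '3usi9i9i9=#'.
No capturing groups, so `findall` returns the 2 full match strings.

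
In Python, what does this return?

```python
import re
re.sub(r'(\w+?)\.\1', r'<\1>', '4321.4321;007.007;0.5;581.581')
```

'<4321>;<007>;0.5;<581>'

The backreference `\1` re-matches whatever the first group consumed, character for character.
Matches: at [0:9] → '4321.4321'; at [10:17] → '007.007'; at [22:29] → '581.581'.
Each match is replaced using the text its own group 1 captured.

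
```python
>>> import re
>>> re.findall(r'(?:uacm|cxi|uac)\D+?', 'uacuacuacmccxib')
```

Alternation tries branches left to right and keeps the first one that lets the overall match succeed at that position.
Since nothing is captured, `findall` lists the 3 matched substrings directly.

['uacu', 'uacmc', 'cxib']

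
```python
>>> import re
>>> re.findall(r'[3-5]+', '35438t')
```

The pattern matches one or more of a character in [3-5].
Walking the string: at [0:4] → '3543'.
Since nothing is captured, `findall` lists the 1 matched substring directly.

['3543']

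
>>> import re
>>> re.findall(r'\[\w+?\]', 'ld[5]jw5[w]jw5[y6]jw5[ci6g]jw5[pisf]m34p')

['[5]', '[w]', '[y6]', '[ci6g]', '[pisf]']

`findall` yields the raw match text (5 of them) because the pattern has no groups.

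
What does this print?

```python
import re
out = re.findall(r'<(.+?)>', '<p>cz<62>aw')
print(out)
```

One capturing group, so `findall` returns just the captured substring from each match — 2 in all.

['p', '62']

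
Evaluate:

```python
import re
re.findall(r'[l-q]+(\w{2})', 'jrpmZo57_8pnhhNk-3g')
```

['Zo', 'hh']

This matches one or more of a character in [l-q]; then exactly 2 of a word character (captured).
Matches: at [2:6] match 'pmZo', group 1 = 'Zo'; at [10:14] match 'pnhh', group 1 = 'hh'.
`findall` collects group 1 from each match (2 total).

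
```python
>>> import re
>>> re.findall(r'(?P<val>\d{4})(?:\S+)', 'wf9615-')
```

The pattern matches exactly 4 of a digit (captured as 'val'); then one or more of a non-whitespace character (non-capturing group).
Scanning left to right: at [2:7] match '9615-', group 1 = '9615'.
Because there's exactly one group, `findall` drops the full match and keeps group 1 from the one hit.

['9615']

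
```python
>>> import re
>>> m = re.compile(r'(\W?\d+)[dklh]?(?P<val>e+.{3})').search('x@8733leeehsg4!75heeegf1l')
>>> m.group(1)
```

'@8733'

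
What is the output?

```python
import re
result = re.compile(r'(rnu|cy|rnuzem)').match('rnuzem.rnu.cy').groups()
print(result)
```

The match spans [0:3] → 'rnu'.
Captured: group 1 = 'rnu'.

('rnu',)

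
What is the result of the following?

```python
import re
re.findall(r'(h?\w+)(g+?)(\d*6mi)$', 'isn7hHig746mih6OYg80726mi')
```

[('isn7hHig746mih6OY', 'g', '80726mi')]

The pattern matches optionally the literal 'h', then one or more of a word character (captured); then one or more of a literal 'g' (lazy) (captured); then zero or more of a digit, then the literal '6mi' (captured); then anchored at the end.
With 3 capturing groups, `findall` returns a 3-tuple per match.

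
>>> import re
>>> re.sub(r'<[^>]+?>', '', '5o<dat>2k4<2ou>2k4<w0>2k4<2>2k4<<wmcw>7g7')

'5o2k42k42k42k47g7'

`sub` substitutes '' at each match site.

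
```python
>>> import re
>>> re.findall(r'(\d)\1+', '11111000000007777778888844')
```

The backreference `\1` re-matches whatever the first group consumed, character for character.
With a single group, `findall` returns only what that group captured — 5 items.

['1', '0', '7', '8', '4']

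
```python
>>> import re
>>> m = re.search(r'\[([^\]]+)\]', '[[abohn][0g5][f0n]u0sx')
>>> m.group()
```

The match spans [0:8] → '[[abohn]'.

'[[abohn]'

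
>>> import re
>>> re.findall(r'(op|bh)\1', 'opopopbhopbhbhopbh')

['op', 'bh']

The backreference `\1` re-matches whatever the first group consumed, character for character.
With a single group, `findall` returns only what that group captured — 2 items.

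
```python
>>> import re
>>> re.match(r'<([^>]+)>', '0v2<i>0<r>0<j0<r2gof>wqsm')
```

None

`re.match` won't scan ahead — the pattern has to work from the very first character.
Here the string doesn't start with a match, so the call returns None.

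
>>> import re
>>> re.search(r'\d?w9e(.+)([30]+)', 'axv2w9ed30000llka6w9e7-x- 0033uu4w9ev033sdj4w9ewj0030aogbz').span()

(3, 53)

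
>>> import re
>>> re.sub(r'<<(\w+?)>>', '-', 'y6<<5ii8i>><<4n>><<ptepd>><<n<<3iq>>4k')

'y6---<<n-4k'

Matches: at [2:11] → '<<5ii8i>>'; at [11:17] → '<<4n>>'; at [17:26] → '<<ptepd>>'; at [29:36] → '<<3iq>>'.
`sub` substitutes '-' at each match site.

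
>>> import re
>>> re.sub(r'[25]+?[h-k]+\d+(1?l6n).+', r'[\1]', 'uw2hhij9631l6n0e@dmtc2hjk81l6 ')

The replacement refers to a captured group, so each match is rewritten using its own captured text.

'uw[l6n]'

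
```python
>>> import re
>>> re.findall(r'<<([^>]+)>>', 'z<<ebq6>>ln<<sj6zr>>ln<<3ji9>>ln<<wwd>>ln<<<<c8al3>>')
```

Matches: at [1:9] match '<<ebq6>>', group 1 = 'ebq6'; at [11:20] match '<<sj6zr>>', group 1 = 'sj6zr'; at [22:30] match '<<3ji9>>', group 1 = '3ji9'; at [32:39] match '<<wwd>>', group 1 = 'wwd'; at [41:52] match '<<<<c8al3>>', group 1 = '<<c8al3'.
With a single group, `findall` returns only what that group captured — 5 items.

['ebq6', 'sj6zr', '3ji9', 'wwd', '<<c8al3']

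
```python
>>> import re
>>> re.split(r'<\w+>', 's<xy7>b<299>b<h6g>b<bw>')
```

['s', 'b', 'b', 'b', '']

Matches to split on: at [1:6] → '<xy7>'; at [7:12] → '<299>'; at [13:18] → '<h6g>'; at [19:23] → '<bw>'.
`split` removes every match and returns the 5 fragments in between.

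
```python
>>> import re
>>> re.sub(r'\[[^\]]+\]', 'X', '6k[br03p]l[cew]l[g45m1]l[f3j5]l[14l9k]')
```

'6kXlXlXlXlX'

Matches: at [2:9] → '[br03p]'; at [10:15] → '[cew]'; at [16:23] → '[g45m1]'; at [24:30] → '[f3j5]'; at [31:38] → '[14l9k]'.
`sub` substitutes 'X' at each match site.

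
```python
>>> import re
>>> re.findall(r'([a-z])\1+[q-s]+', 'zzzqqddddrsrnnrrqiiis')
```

`\1` has to match the exact text group 1 already captured.
Scanning left to right: at [0:5] match 'zzzqq', group 1 = 'z'; at [5:12] match 'ddddrsr', group 1 = 'd'; at [12:17] match 'nnrrq', group 1 = 'n'; at [17:21] match 'iiis', group 1 = 'i'.
One capturing group, so `findall` returns just the captured substring from each match — 4 in all.

['z', 'd', 'n', 'i']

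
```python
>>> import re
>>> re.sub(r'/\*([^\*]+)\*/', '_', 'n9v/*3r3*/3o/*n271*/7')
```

Matches: at [3:10] → '/*3r3*/'; at [12:20] → '/*n271*/'.
Each match is replaced by '_'.

'n9v_3o_7'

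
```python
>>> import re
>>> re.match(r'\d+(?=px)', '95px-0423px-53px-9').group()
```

'95'

`re.match` only tries the pattern at the start of the string.
The match spans [0:2] → '95'.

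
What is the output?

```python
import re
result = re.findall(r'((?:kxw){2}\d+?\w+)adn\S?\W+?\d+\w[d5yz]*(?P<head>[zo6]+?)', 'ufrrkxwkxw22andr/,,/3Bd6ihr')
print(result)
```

Pattern: the literal 'kxw' repeated 2 times, then one or more of a digit (lazy), then one or more of a word character (captured); then the literal 'adn', then optionally a non-whitespace character, then one or more of a non-word character (lazy); then one or more of a digit; then a word character, then zero or more of one of [d5yz]; then one or more of one of [zo6] (lazy) (captured as 'head').
Multiple groups make `findall` return tuples — one 2-tuple for each match.
Nothing in the string satisfies the pattern, so the list is empty.

[]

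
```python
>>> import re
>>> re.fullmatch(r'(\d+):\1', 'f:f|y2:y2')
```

None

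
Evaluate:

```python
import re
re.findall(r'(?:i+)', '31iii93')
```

['iii']

Pattern: one or more of a literal 'i' (non-capturing group).
Scanning left to right: at [2:5] → 'iii'.
With no groups in the pattern, `findall` gives back each whole match — 1 here.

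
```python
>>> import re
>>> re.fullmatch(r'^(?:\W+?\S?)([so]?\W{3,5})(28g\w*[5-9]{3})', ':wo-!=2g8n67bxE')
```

This matches anchored at the start of the string; then one or more of a non-word character (lazy), then optionally a non-whitespace character (non-capturing group); then optionally one of [so], then 3 to 5 of a non-word character (captured); then the literal '28g', then zero or more of a word character, then exactly 3 of a character in [5-9] (captured).
For `fullmatch`, every character of the input must be accounted for by the pattern.
Here there's no way to consume every character, so the call returns None.

None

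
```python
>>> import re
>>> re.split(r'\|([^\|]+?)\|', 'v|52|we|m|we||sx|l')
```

Matches to split on: at [1:5] → '|52|'; at [7:10] → '|m|'; at [13:17] → '|sx|'.
With a capturing group present, the delimiter's captured portion is kept in the result list.

['v', '52', 'we', 'm', 'we|', 'sx', 'l']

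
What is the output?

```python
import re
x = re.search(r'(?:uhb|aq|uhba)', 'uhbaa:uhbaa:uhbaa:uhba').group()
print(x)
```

uhb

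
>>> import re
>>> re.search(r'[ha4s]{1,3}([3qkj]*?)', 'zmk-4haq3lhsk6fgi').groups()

The match spans [4:7] → '4ha'.
Captured: group 1 = ''.

('',)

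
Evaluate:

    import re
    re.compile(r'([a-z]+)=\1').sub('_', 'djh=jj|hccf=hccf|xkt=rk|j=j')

After group 1 captures some text, `\1` only succeeds where that same text appears again.
Each match is replaced by '_'.

'djh=jj|_|xkt=rk|_'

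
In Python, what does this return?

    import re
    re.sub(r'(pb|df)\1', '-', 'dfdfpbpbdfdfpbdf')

'---pbdf'

`\1` is not a pattern — it's the concrete string captured by group 1, re-applied verbatim.
`sub` substitutes '-' at each match site.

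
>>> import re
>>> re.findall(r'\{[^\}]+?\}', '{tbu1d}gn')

['{tbu1d}']

No capturing groups, so `findall` returns the 1 full match string.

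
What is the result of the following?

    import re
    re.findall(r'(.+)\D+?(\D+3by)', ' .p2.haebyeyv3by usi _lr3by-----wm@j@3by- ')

[(' .p2.haebyeyv3by usi _lr3by-----wm@', '@3by')]

The pattern matches one or more of any character (captured); then one or more of a non-digit (lazy); then one or more of a non-digit, then the literal '3by' (captured).
Scanning left to right: at [0:40] match ' .p2.haebyeyv3by usi _lr3by-----wm@j@3by', groups = (' .p2.haebyeyv3by usi _lr3by-----wm@', '@3by').
`findall` packs the 2 group values into a tuple for every match.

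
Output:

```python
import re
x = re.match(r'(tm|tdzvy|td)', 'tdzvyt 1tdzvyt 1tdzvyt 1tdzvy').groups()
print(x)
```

The match spans [0:5] → 'tdzvy'.
Captured: group 1 = 'tdzvy'.

('tdzvy',)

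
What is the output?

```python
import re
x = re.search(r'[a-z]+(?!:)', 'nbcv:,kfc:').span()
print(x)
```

Because the assertion is negative and zero-width, positions next to the forbidden text are skipped.
`re.search` scans for the first position where the pattern succeeds.
The match spans [0:3] → 'nbc'.

(0, 3)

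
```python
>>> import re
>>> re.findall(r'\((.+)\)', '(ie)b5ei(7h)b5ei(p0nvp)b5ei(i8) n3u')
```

['ie)b5ei(7h)b5ei(p0nvp)b5ei(i8']

Scanning left to right: at [0:31] match '(ie)b5ei(7h)b5ei(p0nvp)b5ei(i8)', group 1 = 'ie)b5ei(7h)b5ei(p0nvp)b5ei(i8'.
Because there's exactly one group, `findall` drops the full match and keeps group 1 from the one hit.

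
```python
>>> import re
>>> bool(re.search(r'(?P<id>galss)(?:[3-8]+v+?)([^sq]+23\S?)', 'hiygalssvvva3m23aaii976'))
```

This matches the literal 'gal', then the literal 'ss' (captured as 'id'); then one or more of a character in [3-8], then one or more of a literal 'v' (lazy) (non-capturing group); then one or more of any character except [sq], then the literal '23', then optionally a non-whitespace character (captured).
`re.search` scans for the first position where the pattern succeeds.
Here nothing in the string fits, so the call returns None, and `bool(None)` is False.

False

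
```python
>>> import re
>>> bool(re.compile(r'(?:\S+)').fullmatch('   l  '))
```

False

`fullmatch` succeeds only if the pattern covers the string from start to end.
Here the pattern can't cover the whole string, so the call returns None, and `bool(None)` is False.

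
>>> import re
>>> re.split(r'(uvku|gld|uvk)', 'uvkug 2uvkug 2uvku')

The regex engine tests alternatives in the order written; an earlier branch that matches wins even if a later one would match more.
Matches to split on: at [0:4] → 'uvku'; at [7:11] → 'uvku'; at [14:18] → 'uvku'.
The group in the pattern means `split` returns the separators' captures alongside the pieces.

['', 'uvku', 'g 2', 'uvku', 'g 2', 'uvku', '']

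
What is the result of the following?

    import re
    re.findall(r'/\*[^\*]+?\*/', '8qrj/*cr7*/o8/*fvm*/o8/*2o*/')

Walking the string: at [4:11] → '/*cr7*/'; at [13:20] → '/*fvm*/'; at [22:28] → '/*2o*/'.
`findall` yields the raw match text (3 of them) because the pattern has no groups.

['/*cr7*/', '/*fvm*/', '/*2o*/']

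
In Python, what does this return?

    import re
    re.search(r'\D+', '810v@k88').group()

The pattern matches one or more of a non-digit.
`re.search` scans for the first position where the pattern succeeds.
The match spans [3:6] → 'v@k'.

'v@k'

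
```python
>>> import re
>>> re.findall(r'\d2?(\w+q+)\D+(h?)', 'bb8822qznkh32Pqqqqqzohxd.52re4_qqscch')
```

[('822qznkh32Pqqqqq', ''), ('re4_qq', '')]

The pattern matches a digit, then optionally a literal '2'; then one or more of a word character, then one or more of the literal 'q' (captured); then one or more of a non-digit; then optionally a literal 'h' (captured).
Matches: at [2:25] match '8822qznkh32Pqqqqqzohxd.', groups = ('822qznkh32Pqqqqq', ''); at [25:37] match '52re4_qqscch', groups = ('re4_qq', '').
`findall` packs the 2 group values into a tuple for every match.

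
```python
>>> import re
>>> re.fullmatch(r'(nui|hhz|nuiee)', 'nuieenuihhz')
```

None

`re.fullmatch` is like wrapping the pattern in `^…$` (in single-line mode).
Here the pattern can't cover the whole string, so the call returns None.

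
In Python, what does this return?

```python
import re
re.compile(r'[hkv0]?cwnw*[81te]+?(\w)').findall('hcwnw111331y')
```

This matches optionally one of [hkv0]; then the literal 'cwn', then zero or more of a literal 'w', then one or more of one of [81te] (lazy); then a word character (captured).
With the lazy modifier that quantifier settles for the fewest repetitions that let the rest of the pattern succeed (the atoms after it are unaffected and can still be greedy).
Scanning left to right: at [0:7] match 'hcwnw11', group 1 = '1'.
With a single group, `findall` returns only what that group captured — 1 item.

['1']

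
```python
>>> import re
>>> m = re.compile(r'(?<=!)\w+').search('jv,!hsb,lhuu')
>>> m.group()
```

'hsb'

Because the assertion is zero-width, the text it checks is not consumed and won't appear in the result.
The match spans [4:7] → 'hsb'.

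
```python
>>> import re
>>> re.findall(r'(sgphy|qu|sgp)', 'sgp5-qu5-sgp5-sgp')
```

['sgp', 'qu', 'sgp', 'sgp']

Walking the string: at [0:3] match 'sgp', group 1 = 'sgp'; at [5:7] match 'qu', group 1 = 'qu'; at [9:12] match 'sgp', group 1 = 'sgp'; at [14:17] match 'sgp', group 1 = 'sgp'.
One capturing group, so `findall` returns just the captured substring from each match — 4 in all.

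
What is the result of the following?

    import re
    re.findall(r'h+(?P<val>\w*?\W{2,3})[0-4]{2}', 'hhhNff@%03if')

['Nff@%']

The pattern matches one or more of a literal 'h'; then zero or more of a word character (lazy), then 2 to 3 of a non-word character (captured as 'val'); then exactly 2 of a character in [0-4].
Scanning left to right: at [0:10] match 'hhhNff@%03', group 1 = 'Nff@%'.
With a single group, `findall` returns only what that group captured — 1 item.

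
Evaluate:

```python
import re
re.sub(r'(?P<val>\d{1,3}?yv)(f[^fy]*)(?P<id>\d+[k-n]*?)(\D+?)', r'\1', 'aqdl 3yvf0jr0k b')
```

'aqdl 3yv b'

The pattern matches 1 to 3 of a digit (lazy), then the literal 'yv' (captured as 'val'); then the literal 'f', then zero or more of any character except [fy] (captured); then one or more of a digit, then zero or more of a character in [k-n] (lazy) (captured as 'id'); then one or more of a non-digit (lazy) (captured).
The `?` after the quantifier makes it lazy — it takes as little as possible before letting the rest of the pattern try.
Matches: at [5:14] → '3yvf0jr0k'.
`\1` in the replacement pulls in group 1's text for each match.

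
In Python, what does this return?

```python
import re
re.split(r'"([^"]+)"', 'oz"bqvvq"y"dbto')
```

['oz', 'bqvvq', 'y"dbto']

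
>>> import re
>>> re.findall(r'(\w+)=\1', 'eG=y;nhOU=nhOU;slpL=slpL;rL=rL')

['nhOU', 'slpL', 'rL']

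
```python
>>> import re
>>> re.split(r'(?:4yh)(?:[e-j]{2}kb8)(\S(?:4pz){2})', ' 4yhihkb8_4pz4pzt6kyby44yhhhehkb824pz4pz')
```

[' ', '_4pz4pz', 't6kyby44yhhhehkb824pz4pz']

Pattern: the literal '4y', then a literal 'h' (non-capturing group); then exactly 2 of a character in [e-j], then the literal 'kb8' (non-capturing group); then a non-whitespace character, then the literal '4pz' repeated 2 times (captured).
Matches to split on: at [1:16] → '4yhihkb8_4pz4pz'.
The group in the pattern means `split` returns the separators' captures alongside the pieces.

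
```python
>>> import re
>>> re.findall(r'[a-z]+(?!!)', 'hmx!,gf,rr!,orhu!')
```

['hm', 'gf', 'r', 'orh']

A negative assertion filters positions out without eating any characters.
No capturing groups, so `findall` returns the 4 full match strings.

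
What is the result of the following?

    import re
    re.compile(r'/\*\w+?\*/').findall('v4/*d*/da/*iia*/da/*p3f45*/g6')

`findall` yields the raw match text (3 of them) because the pattern has no groups.

['/*d*/', '/*iia*/', '/*p3f45*/']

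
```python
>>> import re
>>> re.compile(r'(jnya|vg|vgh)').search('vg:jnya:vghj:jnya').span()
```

(0, 2)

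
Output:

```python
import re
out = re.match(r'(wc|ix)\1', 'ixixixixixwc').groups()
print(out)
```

`\1` has to match the exact text group 1 already captured.
With `match`, the pattern is implicitly anchored at the beginning.
The match spans [0:4] → 'ixix'.
Captured: group 1 = 'ix'.

('ix',)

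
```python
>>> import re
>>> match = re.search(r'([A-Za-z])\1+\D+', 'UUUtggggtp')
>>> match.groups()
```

('U',)

`\1` is not a pattern — it's the concrete string captured by group 1, re-applied verbatim.
`search` walks the string left to right and returns the first match it finds.
The match spans [0:10] → 'UUUtggggtp'.
Captured: group 1 = 'U'.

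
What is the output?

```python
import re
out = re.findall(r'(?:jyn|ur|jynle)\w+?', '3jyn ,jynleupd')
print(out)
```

['jynl']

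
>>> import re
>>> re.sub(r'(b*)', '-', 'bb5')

'--5-'

Pattern: zero or more of a literal 'b' (captured).
Matches: at [0:2] → 'bb'; at [2:2] → ''; at [3:3] → ''.
`sub` substitutes '-' at each match site.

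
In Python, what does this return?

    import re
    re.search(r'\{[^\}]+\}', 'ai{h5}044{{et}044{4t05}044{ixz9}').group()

The match spans [2:6] → '{h5}'.

'{h5}'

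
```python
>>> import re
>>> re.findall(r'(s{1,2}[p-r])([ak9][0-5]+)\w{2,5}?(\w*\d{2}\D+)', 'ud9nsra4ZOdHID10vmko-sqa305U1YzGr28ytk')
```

The pattern matches 1 to 2 of a literal 's', then a character in [p-r] (captured); then one of [ak9], then one or more of a character in [0-5] (captured); then 2 to 5 of a word character (lazy); then zero or more of a word character, then exactly 2 of a digit, then one or more of a non-digit (captured).
A non-greedy quantifier consumes as few characters as it can — just enough that the remainder of the pattern still matches from where it stops; whatever follows it matches normally.
Walking the string: at [4:24] match 'sra4ZOdHID10vmko-sqa', groups = ('sr', 'a4', 'dHID10vmko-sqa').
3 groups means the one result is a tuple of 3 captured strings — 1 here.

[('sr', 'a4', 'dHID10vmko-sqa')]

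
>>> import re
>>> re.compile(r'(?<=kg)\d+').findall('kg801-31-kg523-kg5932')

['801', '523', '5932']

Lookahead/lookbehind check context without consuming it, so the matched span excludes the asserted characters.
Walking the string: at [2:5] → '801'; at [11:14] → '523'; at [17:21] → '5932'.
With no groups in the pattern, `findall` gives back each whole match — 3 here.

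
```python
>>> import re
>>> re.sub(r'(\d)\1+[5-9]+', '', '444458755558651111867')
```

`\1` has to match the exact text group 1 already captured.
Matches: at [0:14] → '44445875555865'; at [14:21] → '1111867'.
Each match is replaced by ''.

''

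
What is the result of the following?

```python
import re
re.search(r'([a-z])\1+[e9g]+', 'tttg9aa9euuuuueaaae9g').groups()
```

('t',)

`\1` is not a pattern — it's the concrete string captured by group 1, re-applied verbatim.
`re.search` tries every starting position until one works.
The match spans [0:5] → 'tttg9'.
Captured: group 1 = 't'.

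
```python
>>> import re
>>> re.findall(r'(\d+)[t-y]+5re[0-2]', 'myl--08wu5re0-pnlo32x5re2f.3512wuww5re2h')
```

['08', '32', '3512']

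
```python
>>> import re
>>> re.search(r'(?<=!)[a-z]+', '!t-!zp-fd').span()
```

(1, 2)

The `(?=…)`/`(?<=…)` assertion just peeks at neighbouring text; it doesn't advance the match position.
`re.search` scans for the first position where the pattern succeeds.
The match spans [1:2] → 't'.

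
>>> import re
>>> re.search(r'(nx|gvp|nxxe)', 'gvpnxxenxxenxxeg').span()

(0, 3)

The match spans [0:3] → 'gvp'.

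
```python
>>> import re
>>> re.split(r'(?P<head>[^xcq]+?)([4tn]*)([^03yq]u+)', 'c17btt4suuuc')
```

['c', '17b', 'tt4', 'suuu', 'c']

This matches one or more of any character except [xcq] (lazy) (captured as 'head'); then zero or more of one of [4tn] (captured); then any character except [03yq], then one or more of a literal 'u' (captured).
A non-greedy quantifier consumes as few characters as it can — just enough that the remainder of the pattern still matches from where it stops; whatever follows it matches normally.
Matches to split on: at [1:11] → '17btt4suuu'.
`re.split` interleaves the captured-group text with the surrounding fragments.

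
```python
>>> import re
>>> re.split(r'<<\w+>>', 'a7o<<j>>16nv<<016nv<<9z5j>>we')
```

Each match becomes a cut point; 3 segments remain.

['a7o', '16nv<<016nv', 'we']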